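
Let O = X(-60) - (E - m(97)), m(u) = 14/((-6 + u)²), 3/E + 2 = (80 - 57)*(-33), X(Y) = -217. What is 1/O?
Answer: -900263/195352000 ≈ -0.0046084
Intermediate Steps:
E = -3/761 (E = 3/(-2 + (80 - 57)*(-33)) = 3/(-2 + 23*(-33)) = 3/(-2 - 759) = 3/(-761) = 3*(-1/761) = -3/761 ≈ -0.0039422)
m(u) = 14/(-6 + u)²
O = -195352000/900263 (O = -217 - (-3/761 - 14/(-6 + 97)²) = -217 - (-3/761 - 14/91²) = -217 - (-3/761 - 14/8281) = -217 - (-3/761 - 1*2/1183) = -217 - (-3/761 - 2/1183) = -217 - 1*(-5071/900263) = -217 + 5071/900263 = -195352000/900263 ≈ -216.99)
1/O = 1/(-195352000/900263) = -900263/195352000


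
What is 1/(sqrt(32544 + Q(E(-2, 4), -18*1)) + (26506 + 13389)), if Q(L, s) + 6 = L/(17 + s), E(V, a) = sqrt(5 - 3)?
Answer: 1/(39895 + sqrt(32538 - sqrt(2))) ≈ 2.4953e-5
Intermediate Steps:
E(V, a) = sqrt(2)
Q(L, s) = -6 + L/(17 + s)
1/(sqrt(32544 + Q(E(-2, 4), -18*1)) + (26506 + 13389)) = 1/(sqrt(32544 + (-102 + sqrt(2) - (-108))/(17 - 18*1)) + (26506 + 13389)) = 1/(sqrt(32544 + (-102 + sqrt(2) - 6*(-18))/(17 - 18)) + 39895) = 1/(sqrt(32544 + (-102 + sqrt(2) + 108)/(-1)) + 39895) = 1/(sqrt(32544 - (6 + sqrt(2))) + 39895) = 1/(sqrt(32544 + (-6 - sqrt(2))) + 39895) = 1/(sqrt(32538 - sqrt(2)) + 39895) = 1/(39895 + sqrt(32538 - sqrt(2)))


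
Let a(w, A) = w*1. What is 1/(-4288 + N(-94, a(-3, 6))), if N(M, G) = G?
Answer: -1/4291 ≈ -0.00023305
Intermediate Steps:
a(w, A) = w
1/(-4288 + N(-94, a(-3, 6))) = 1/(-4288 - 3) = 1/(-4291) = -1/4291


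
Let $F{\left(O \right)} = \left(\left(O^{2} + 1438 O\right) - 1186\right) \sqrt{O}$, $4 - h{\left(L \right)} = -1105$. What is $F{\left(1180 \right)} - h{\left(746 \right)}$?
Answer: $-1109 + 6176108 \sqrt{295} \approx 1.0608 \cdot 10^{8}$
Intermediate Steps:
$h{\left(L \right)} = 1109$ ($h{\left(L \right)} = 4 - -1105 = 4 + 1105 = 1109$)
$F{\left(O \right)} = \sqrt{O} \left(-1186 + O^{2} + 1438 O\right)$ ($F{\left(O \right)} = \left(-1186 + O^{2} + 1438 O\right) \sqrt{O} = \sqrt{O} \left(-1186 + O^{2} + 1438 O\right)$)
$F{\left(1180 \right)} - h{\left(746 \right)} = \sqrt{1180} \left(-1186 + 1180^{2} + 1438 \cdot 1180\right) - 1109 = 2 \sqrt{295} \left(-1186 + 1392400 + 1696840\right) - 1109 = 2 \sqrt{295} \cdot 3088054 - 1109 = 6176108 \sqrt{295} - 1109 = -1109 + 6176108 \sqrt{295}$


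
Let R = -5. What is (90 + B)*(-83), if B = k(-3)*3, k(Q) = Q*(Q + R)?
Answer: -13446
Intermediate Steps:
k(Q) = Q*(-5 + Q) (k(Q) = Q*(Q - 5) = Q*(-5 + Q))
B = 72 (B = -3*(-5 - 3)*3 = -3*(-8)*3 = 24*3 = 72)
(90 + B)*(-83) = (90 + 72)*(-83) = 162*(-83) = -13446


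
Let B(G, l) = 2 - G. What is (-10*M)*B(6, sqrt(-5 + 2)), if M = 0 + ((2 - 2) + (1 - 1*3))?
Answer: -80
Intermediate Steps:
M = -2 (M = 0 + (0 + (1 - 3)) = 0 + (0 - 2) = 0 - 2 = -2)
(-10*M)*B(6, sqrt(-5 + 2)) = (-10*(-2))*(2 - 1*6) = 20*(2 - 6) = 20*(-4) = -80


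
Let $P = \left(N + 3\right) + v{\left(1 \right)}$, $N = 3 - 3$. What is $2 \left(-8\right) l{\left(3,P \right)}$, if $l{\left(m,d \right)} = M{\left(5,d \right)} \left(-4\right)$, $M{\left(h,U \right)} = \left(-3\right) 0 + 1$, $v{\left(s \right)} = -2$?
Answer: $64$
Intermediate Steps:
$N = 0$ ($N = 3 - 3 = 0$)
$M{\left(h,U \right)} = 1$ ($M{\left(h,U \right)} = 0 + 1 = 1$)
$P = 1$ ($P = \left(0 + 3\right) - 2 = 3 - 2 = 1$)
$l{\left(m,d \right)} = -4$ ($l{\left(m,d \right)} = 1 \left(-4\right) = -4$)
$2 \left(-8\right) l{\left(3,P \right)} = 2 \left(-8\right) \left(-4\right) = \left(-16\right) \left(-4\right) = 64$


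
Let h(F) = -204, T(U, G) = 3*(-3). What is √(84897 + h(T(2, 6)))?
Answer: √84693 ≈ 291.02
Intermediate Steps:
T(U, G) = -9
√(84897 + h(T(2, 6))) = √(84897 - 204) = √84693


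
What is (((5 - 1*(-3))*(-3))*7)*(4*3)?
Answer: -2016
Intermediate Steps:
(((5 - 1*(-3))*(-3))*7)*(4*3) = (((5 + 3)*(-3))*7)*12 = ((8*(-3))*7)*12 = -24*7*12 = -168*12 = -2016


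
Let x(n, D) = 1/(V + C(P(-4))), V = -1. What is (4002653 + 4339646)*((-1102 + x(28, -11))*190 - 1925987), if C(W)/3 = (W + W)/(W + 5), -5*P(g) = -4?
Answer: -17823063202231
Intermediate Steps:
P(g) = ⅘ (P(g) = -⅕*(-4) = ⅘)
C(W) = 6*W/(5 + W) (C(W) = 3*((W + W)/(W + 5)) = 3*((2*W)/(5 + W)) = 3*(2*W/(5 + W)) = 6*W/(5 + W))
x(n, D) = -29/5 (x(n, D) = 1/(-1 + 6*(⅘)/(5 + ⅘)) = 1/(-1 + 6*(⅘)/(29/5)) = 1/(-1 + 6*(⅘)*(5/29)) = 1/(-1 + 24/29) = 1/(-5/29) = -29/5)
(4002653 + 4339646)*((-1102 + x(28, -11))*190 - 1925987) = (4002653 + 4339646)*((-1102 - 29/5)*190 - 1925987) = 8342299*(-5539/5*190 - 1925987) = 8342299*(-210482 - 1925987) = 8342299*(-2136469) = -17823063202231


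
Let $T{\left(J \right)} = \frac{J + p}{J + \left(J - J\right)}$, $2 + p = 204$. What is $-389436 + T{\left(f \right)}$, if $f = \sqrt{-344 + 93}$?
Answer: $-389435 - \frac{202 i \sqrt{251}}{251} \approx -3.8944 \cdot 10^{5} - 12.75 i$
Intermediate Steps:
$p = 202$ ($p = -2 + 204 = 202$)
$f = i \sqrt{251}$ ($f = \sqrt{-251} = i \sqrt{251} \approx 15.843 i$)
$T{\left(J \right)} = \frac{202 + J}{J}$ ($T{\left(J \right)} = \frac{J + 202}{J + \left(J - J\right)} = \frac{202 + J}{J + 0} = \frac{202 + J}{J}$)
$-389436 + T{\left(f \right)} = -389436 + \frac{202 + i \sqrt{251}}{i \sqrt{251}} = -389436 + - \frac{i \sqrt{251}}{251} \left(202 + i \sqrt{251}\right) = -389436 - \frac{i \sqrt{251} \left(202 + i \sqrt{251}\right)}{251}$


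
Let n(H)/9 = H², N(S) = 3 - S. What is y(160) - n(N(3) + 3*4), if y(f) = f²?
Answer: 24304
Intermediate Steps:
n(H) = 9*H²
y(160) - n(N(3) + 3*4) = 160² - 9*((3 - 1*3) + 3*4)² = 25600 - 9*((3 - 3) + 12)² = 25600 - 9*(0 + 12)² = 25600 - 9*12² = 25600 - 9*144 = 25600 - 1*1296 = 25600 - 1296 = 24304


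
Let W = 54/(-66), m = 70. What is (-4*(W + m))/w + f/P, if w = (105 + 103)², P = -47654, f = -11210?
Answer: 648728133/2834841152 ≈ 0.22884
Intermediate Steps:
W = -9/11 (W = 54*(-1/66) = -9/11 ≈ -0.81818)
w = 43264 (w = 208² = 43264)
(-4*(W + m))/w + f/P = -4*(-9/11 + 70)/43264 - 11210/(-47654) = -4*761/11*(1/43264) - 11210*(-1/47654) = -3044/11*1/43264 + 5605/23827 = -761/118976 + 5605/23827 = 648728133/2834841152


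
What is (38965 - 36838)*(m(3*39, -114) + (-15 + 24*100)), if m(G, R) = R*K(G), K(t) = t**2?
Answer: -3314208447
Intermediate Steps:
m(G, R) = R*G**2
(38965 - 36838)*(m(3*39, -114) + (-15 + 24*100)) = (38965 - 36838)*(-114*(3*39)**2 + (-15 + 24*100)) = 2127*(-114*117**2 + (-15 + 2400)) = 2127*(-114*13689 + 2385) = 2127*(-1560546 + 2385) = 2127*(-1558161) = -3314208447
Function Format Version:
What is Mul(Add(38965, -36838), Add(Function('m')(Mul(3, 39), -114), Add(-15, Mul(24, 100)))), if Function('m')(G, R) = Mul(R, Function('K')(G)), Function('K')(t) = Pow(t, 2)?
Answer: -3314208447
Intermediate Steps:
Function('m')(G, R) = Mul(R, Pow(G, 2))
Mul(Add(38965, -36838), Add(Function('m')(Mul(3, 39), -114), Add(-15, Mul(24, 100)))) = Mul(Add(38965, -36838), Add(Mul(-114, Pow(Mul(3, 39), 2)), Add(-15, Mul(24, 100)))) = Mul(2127, Add(Mul(-114, Pow(117, 2)), Add(-15, 2400))) = Mul(2127, Add(Mul(-114, 13689), 2385)) = Mul(2127, Add(-1560546, 2385)) = Mul(2127, -1558161) = -3314208447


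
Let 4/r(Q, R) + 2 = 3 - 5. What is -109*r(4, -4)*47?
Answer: 5123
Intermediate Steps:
r(Q, R) = -1 (r(Q, R) = 4/(-2 + (3 - 5)) = 4/(-2 - 2) = 4/(-4) = 4*(-1/4) = -1)
-109*r(4, -4)*47 = -109*(-1)*47 = 109*47 = 5123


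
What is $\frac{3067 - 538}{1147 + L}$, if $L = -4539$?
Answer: $- \frac{2529}{3392} \approx -0.74558$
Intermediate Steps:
$\frac{3067 - 538}{1147 + L} = \frac{3067 - 538}{1147 - 4539} = \frac{2529}{-3392} = 2529 \left(- \frac{1}{3392}\right) = - \frac{2529}{3392}$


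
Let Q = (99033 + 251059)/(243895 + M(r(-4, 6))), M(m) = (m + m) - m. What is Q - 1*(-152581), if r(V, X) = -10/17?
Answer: 632638056669/4146205 ≈ 1.5258e+5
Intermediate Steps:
r(V, X) = -10/17 (r(V, X) = -10*1/17 = -10/17)
M(m) = m (M(m) = 2*m - m = m)
Q = 5951564/4146205 (Q = (99033 + 251059)/(243895 - 10/17) = 350092/(4146205/17) = 350092*(17/4146205) = 5951564/4146205 ≈ 1.4354)
Q - 1*(-152581) = 5951564/4146205 - 1*(-152581) = 5951564/4146205 + 152581 = 632638056669/4146205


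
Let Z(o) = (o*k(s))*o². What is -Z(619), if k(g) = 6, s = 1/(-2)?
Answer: -1423059954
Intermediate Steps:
s = -½ ≈ -0.50000
Z(o) = 6*o³ (Z(o) = (o*6)*o² = (6*o)*o² = 6*o³)
-Z(619) = -6*619³ = -6*237176659 = -1*1423059954 = -1423059954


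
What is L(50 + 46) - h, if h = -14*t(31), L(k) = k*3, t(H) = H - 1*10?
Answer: 582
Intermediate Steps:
t(H) = -10 + H (t(H) = H - 10 = -10 + H)
L(k) = 3*k
h = -294 (h = -14*(-10 + 31) = -14*21 = -294)
L(50 + 46) - h = 3*(50 + 46) - 1*(-294) = 3*96 + 294 = 288 + 294 = 582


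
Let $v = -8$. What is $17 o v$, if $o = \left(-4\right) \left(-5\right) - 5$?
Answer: $-2040$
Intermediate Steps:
$o = 15$ ($o = 20 - 5 = 15$)
$17 o v = 17 \cdot 15 \left(-8\right) = 255 \left(-8\right) = -2040$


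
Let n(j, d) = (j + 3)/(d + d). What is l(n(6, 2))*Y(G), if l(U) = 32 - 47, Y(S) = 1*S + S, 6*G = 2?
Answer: -10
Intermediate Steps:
G = ⅓ (G = (⅙)*2 = ⅓ ≈ 0.33333)
n(j, d) = (3 + j)/(2*d) (n(j, d) = (3 + j)/((2*d)) = (3 + j)*(1/(2*d)) = (3 + j)/(2*d))
Y(S) = 2*S (Y(S) = S + S = 2*S)
l(U) = -15
l(n(6, 2))*Y(G) = -30/3 = -15*⅔ = -10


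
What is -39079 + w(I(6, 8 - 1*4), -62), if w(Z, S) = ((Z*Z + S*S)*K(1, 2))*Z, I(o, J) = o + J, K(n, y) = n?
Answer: 361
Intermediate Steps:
I(o, J) = J + o
w(Z, S) = Z*(S² + Z²) (w(Z, S) = ((Z*Z + S*S)*1)*Z = ((Z² + S²)*1)*Z = ((S² + Z²)*1)*Z = (S² + Z²)*Z = Z*(S² + Z²))
-39079 + w(I(6, 8 - 1*4), -62) = -39079 + ((8 - 1*4) + 6)*((-62)² + ((8 - 1*4) + 6)²) = -39079 + ((8 - 4) + 6)*(3844 + ((8 - 4) + 6)²) = -39079 + (4 + 6)*(3844 + (4 + 6)²) = -39079 + 10*(3844 + 10²) = -39079 + 10*(3844 + 100) = -39079 + 10*3944 = -39079 + 39440 = 361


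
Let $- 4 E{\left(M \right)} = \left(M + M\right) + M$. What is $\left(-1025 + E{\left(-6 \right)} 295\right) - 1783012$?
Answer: $- \frac{3565419}{2} \approx -1.7827 \cdot 10^{6}$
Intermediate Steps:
$E{\left(M \right)} = - \frac{3 M}{4}$ ($E{\left(M \right)} = - \frac{\left(M + M\right) + M}{4} = - \frac{2 M + M}{4} = - \frac{3 M}{4}$)
$\left(-1025 + E{\left(-6 \right)} 295\right) - 1783012 = \left(-1025 + \left(- \frac{3}{4}\right) \left(-6\right) 295\right) - 1783012 = \left(-1025 + \frac{9}{2} \cdot 295\right) - 1783012 = \left(-1025 + \frac{2655}{2}\right) - 1783012 = \frac{605}{2} - 1783012 = - \frac{3565419}{2}$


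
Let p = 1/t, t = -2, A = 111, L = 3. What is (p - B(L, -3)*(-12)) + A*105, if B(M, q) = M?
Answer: 23381/2 ≈ 11691.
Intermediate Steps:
p = -½ (p = 1/(-2) = -½ ≈ -0.50000)
(p - B(L, -3)*(-12)) + A*105 = (-½ - 3*(-12)) + 111*105 = (-½ - 1*(-36)) + 11655 = (-½ + 36) + 11655 = 71/2 + 11655 = 23381/2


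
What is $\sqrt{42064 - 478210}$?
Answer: $i \sqrt{436146} \approx 660.41 i$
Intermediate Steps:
$\sqrt{42064 - 478210} = \sqrt{-436146} = i \sqrt{436146}$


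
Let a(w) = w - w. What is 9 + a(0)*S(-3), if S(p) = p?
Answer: 9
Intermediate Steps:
a(w) = 0
9 + a(0)*S(-3) = 9 + 0*(-3) = 9 + 0 = 9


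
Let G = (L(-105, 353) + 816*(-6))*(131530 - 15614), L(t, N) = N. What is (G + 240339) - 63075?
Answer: -526429124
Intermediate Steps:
G = -526606388 (G = (353 + 816*(-6))*(131530 - 15614) = (353 - 4896)*115916 = -4543*115916 = -526606388)
(G + 240339) - 63075 = (-526606388 + 240339) - 63075 = -526366049 - 63075 = -526429124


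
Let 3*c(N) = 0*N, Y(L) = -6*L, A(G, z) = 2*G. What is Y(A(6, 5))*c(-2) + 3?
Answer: 3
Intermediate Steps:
Y(L) = -6*L
c(N) = 0 (c(N) = (0*N)/3 = (⅓)*0 = 0)
Y(A(6, 5))*c(-2) + 3 = -12*6*0 + 3 = -6*12*0 + 3 = -72*0 + 3 = 0 + 3 = 3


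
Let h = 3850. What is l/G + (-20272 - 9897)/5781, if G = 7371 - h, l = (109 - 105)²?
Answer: -106132553/20354901 ≈ -5.2141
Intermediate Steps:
l = 16 (l = 4² = 16)
G = 3521 (G = 7371 - 1*3850 = 7371 - 3850 = 3521)
l/G + (-20272 - 9897)/5781 = 16/3521 + (-20272 - 9897)/5781 = 16*(1/3521) - 30169*1/5781 = 16/3521 - 30169/5781 = -106132553/20354901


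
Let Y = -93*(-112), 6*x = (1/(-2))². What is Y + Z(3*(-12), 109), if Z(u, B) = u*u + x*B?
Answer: 281197/24 ≈ 11717.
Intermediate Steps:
x = 1/24 (x = (1/(-2))²/6 = (-½)²/6 = (⅙)*(¼) = 1/24 ≈ 0.041667)
Y = 10416
Z(u, B) = u² + B/24 (Z(u, B) = u*u + B/24 = u² + B/24)
Y + Z(3*(-12), 109) = 10416 + ((3*(-12))² + (1/24)*109) = 10416 + ((-36)² + 109/24) = 10416 + (1296 + 109/24) = 10416 + 31213/24 = 281197/24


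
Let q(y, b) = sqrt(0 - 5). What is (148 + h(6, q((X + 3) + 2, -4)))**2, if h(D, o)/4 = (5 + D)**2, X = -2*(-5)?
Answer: 399424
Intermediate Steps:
X = 10
q(y, b) = I*sqrt(5) (q(y, b) = sqrt(-5) = I*sqrt(5))
h(D, o) = 4*(5 + D)**2
(148 + h(6, q((X + 3) + 2, -4)))**2 = (148 + 4*(5 + 6)**2)**2 = (148 + 4*11**2)**2 = (148 + 4*121)**2 = (148 + 484)**2 = 632**2 = 399424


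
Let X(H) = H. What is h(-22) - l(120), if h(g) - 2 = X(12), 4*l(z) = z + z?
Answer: -46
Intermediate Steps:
l(z) = z/2 (l(z) = (z + z)/4 = (2*z)/4 = z/2)
h(g) = 14 (h(g) = 2 + 12 = 14)
h(-22) - l(120) = 14 - 120/2 = 14 - 1*60 = 14 - 60 = -46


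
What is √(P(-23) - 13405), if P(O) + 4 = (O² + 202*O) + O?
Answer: I*√17549 ≈ 132.47*I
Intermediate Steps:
P(O) = -4 + O² + 203*O (P(O) = -4 + ((O² + 202*O) + O) = -4 + (O² + 203*O) = -4 + O² + 203*O)
√(P(-23) - 13405) = √((-4 + (-23)² + 203*(-23)) - 13405) = √((-4 + 529 - 4669) - 13405) = √(-4144 - 13405) = √(-17549) = I*√17549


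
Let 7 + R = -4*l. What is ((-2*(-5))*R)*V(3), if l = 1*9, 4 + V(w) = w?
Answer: 430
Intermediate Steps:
V(w) = -4 + w
l = 9
R = -43 (R = -7 - 4*9 = -7 - 36 = -43)
((-2*(-5))*R)*V(3) = (-2*(-5)*(-43))*(-4 + 3) = (10*(-43))*(-1) = -430*(-1) = 430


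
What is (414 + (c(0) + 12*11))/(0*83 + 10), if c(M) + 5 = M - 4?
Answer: 537/10 ≈ 53.700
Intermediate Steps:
c(M) = -9 + M (c(M) = -5 + (M - 4) = -5 + (-4 + M) = -9 + M)
(414 + (c(0) + 12*11))/(0*83 + 10) = (414 + ((-9 + 0) + 12*11))/(0*83 + 10) = (414 + (-9 + 132))/(0 + 10) = (414 + 123)/10 = 537*(⅒) = 537/10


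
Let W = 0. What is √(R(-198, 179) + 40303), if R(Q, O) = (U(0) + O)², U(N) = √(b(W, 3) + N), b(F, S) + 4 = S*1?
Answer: √(72343 + 358*I) ≈ 268.97 + 0.6655*I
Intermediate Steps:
b(F, S) = -4 + S (b(F, S) = -4 + S*1 = -4 + S)
U(N) = √(-1 + N) (U(N) = √((-4 + 3) + N) = √(-1 + N))
R(Q, O) = (I + O)² (R(Q, O) = (√(-1 + 0) + O)² = (√(-1) + O)² = (I + O)²)
√(R(-198, 179) + 40303) = √((I + 179)² + 40303) = √((179 + I)² + 40303) = √(40303 + (179 + I)²)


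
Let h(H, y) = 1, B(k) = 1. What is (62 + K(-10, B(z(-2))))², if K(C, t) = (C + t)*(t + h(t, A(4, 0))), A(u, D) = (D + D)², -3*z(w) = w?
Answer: 1936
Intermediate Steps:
z(w) = -w/3
A(u, D) = 4*D² (A(u, D) = (2*D)² = 4*D²)
K(C, t) = (1 + t)*(C + t) (K(C, t) = (C + t)*(t + 1) = (C + t)*(1 + t) = (1 + t)*(C + t))
(62 + K(-10, B(z(-2))))² = (62 + (-10 + 1 + 1² - 10*1))² = (62 + (-10 + 1 + 1 - 10))² = (62 - 18)² = 44² = 1936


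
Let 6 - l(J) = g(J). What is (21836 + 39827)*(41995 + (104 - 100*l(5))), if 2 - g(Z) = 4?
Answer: 2546620237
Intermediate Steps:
g(Z) = -2 (g(Z) = 2 - 1*4 = 2 - 4 = -2)
l(J) = 8 (l(J) = 6 - 1*(-2) = 6 + 2 = 8)
(21836 + 39827)*(41995 + (104 - 100*l(5))) = (21836 + 39827)*(41995 + (104 - 100*8)) = 61663*(41995 + (104 - 800)) = 61663*(41995 - 696) = 61663*41299 = 2546620237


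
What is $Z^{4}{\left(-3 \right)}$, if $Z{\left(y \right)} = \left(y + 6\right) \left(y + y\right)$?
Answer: $104976$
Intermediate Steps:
$Z{\left(y \right)} = 2 y \left(6 + y\right)$ ($Z{\left(y \right)} = \left(6 + y\right) 2 y = 2 y \left(6 + y\right)$)
$Z^{4}{\left(-3 \right)} = \left(2 \left(-3\right) \left(6 - 3\right)\right)^{4} = \left(2 \left(-3\right) 3\right)^{4} = \left(-18\right)^{4} = 104976$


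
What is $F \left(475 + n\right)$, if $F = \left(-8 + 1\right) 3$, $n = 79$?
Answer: $-11634$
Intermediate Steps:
$F = -21$ ($F = \left(-7\right) 3 = -21$)
$F \left(475 + n\right) = - 21 \left(475 + 79\right) = \left(-21\right) 554 = -11634$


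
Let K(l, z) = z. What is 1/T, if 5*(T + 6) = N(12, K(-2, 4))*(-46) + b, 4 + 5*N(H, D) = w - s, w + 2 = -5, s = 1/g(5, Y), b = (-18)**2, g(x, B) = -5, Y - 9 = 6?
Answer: 125/9834 ≈ 0.012711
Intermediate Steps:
Y = 15 (Y = 9 + 6 = 15)
b = 324
s = -1/5 (s = 1/(-5) = -1/5 ≈ -0.20000)
w = -7 (w = -2 - 5 = -7)
N(H, D) = -54/25 (N(H, D) = -4/5 + (-7 - 1*(-1/5))/5 = -4/5 + (-7 + 1/5)/5 = -4/5 + (1/5)*(-34/5) = -4/5 - 34/25 = -54/25)
T = 9834/125 (T = -6 + (-54/25*(-46) + 324)/5 = -6 + (2484/25 + 324)/5 = -6 + (1/5)*(10584/25) = -6 + 10584/125 = 9834/125 ≈ 78.672)
1/T = 1/(9834/125) = 125/9834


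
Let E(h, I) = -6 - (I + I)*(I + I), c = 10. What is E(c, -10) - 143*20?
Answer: -3266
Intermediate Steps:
E(h, I) = -6 - 4*I² (E(h, I) = -6 - 2*I*2*I = -6 - 4*I²)
E(c, -10) - 143*20 = (-6 - 4*(-10)²) - 143*20 = (-6 - 4*100) - 2860 = (-6 - 400) - 2860 = -406 - 2860 = -3266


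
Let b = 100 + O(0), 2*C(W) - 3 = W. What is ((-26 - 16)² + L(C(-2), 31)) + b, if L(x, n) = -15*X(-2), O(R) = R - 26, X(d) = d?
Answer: 1868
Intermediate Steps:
C(W) = 3/2 + W/2
O(R) = -26 + R
L(x, n) = 30 (L(x, n) = -15*(-2) = 30)
b = 74 (b = 100 + (-26 + 0) = 100 - 26 = 74)
((-26 - 16)² + L(C(-2), 31)) + b = ((-26 - 16)² + 30) + 74 = ((-42)² + 30) + 74 = (1764 + 30) + 74 = 1794 + 74 = 1868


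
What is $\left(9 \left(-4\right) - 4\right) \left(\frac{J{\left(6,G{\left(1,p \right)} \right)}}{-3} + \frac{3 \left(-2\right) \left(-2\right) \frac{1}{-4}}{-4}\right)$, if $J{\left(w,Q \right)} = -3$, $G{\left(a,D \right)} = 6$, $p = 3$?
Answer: $-70$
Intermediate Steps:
$\left(9 \left(-4\right) - 4\right) \left(\frac{J{\left(6,G{\left(1,p \right)} \right)}}{-3} + \frac{3 \left(-2\right) \left(-2\right) \frac{1}{-4}}{-4}\right) = \left(9 \left(-4\right) - 4\right) \left(- \frac{3}{-3} + \frac{3 \left(-2\right) \left(-2\right) \frac{1}{-4}}{-4}\right) = \left(-36 - 4\right) \left(\left(-3\right) \left(- \frac{1}{3}\right) + \left(-6\right) \left(-2\right) \left(- \frac{1}{4}\right) \left(- \frac{1}{4}\right)\right) = - 40 \left(1 + 12 \left(- \frac{1}{4}\right) \left(- \frac{1}{4}\right)\right) = - 40 \left(1 - - \frac{3}{4}\right) = - 40 \left(1 + \frac{3}{4}\right) = \left(-40\right) \frac{7}{4} = -70$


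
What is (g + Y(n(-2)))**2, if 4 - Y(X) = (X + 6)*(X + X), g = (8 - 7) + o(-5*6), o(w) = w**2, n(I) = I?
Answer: 848241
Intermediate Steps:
g = 901 (g = (8 - 7) + (-5*6)**2 = 1 + (-30)**2 = 1 + 900 = 901)
Y(X) = 4 - 2*X*(6 + X) (Y(X) = 4 - (X + 6)*(X + X) = 4 - (6 + X)*2*X = 4 - 2*X*(6 + X))
(g + Y(n(-2)))**2 = (901 + (4 - 12*(-2) - 2*(-2)**2))**2 = (901 + (4 + 24 - 2*4))**2 = (901 + (4 + 24 - 8))**2 = (901 + 20)**2 = 921**2 = 848241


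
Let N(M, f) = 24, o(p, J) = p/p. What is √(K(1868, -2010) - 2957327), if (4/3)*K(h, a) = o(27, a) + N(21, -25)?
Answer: I*√11829233/2 ≈ 1719.7*I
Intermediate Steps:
o(p, J) = 1
K(h, a) = 75/4 (K(h, a) = 3*(1 + 24)/4 = (¾)*25 = 75/4)
√(K(1868, -2010) - 2957327) = √(75/4 - 2957327) = √(-11829233/4) = I*√11829233/2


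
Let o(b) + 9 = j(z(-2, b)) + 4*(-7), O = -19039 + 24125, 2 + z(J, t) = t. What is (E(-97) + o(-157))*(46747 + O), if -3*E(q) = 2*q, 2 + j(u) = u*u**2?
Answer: -625052073680/3 ≈ -2.0835e+11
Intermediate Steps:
z(J, t) = -2 + t
O = 5086
j(u) = -2 + u**3 (j(u) = -2 + u*u**2 = -2 + u**3)
E(q) = -2*q/3
o(b) = -39 + (-2 + b)**3 (o(b) = -9 + ((-2 + (-2 + b)**3) + 4*(-7)) = -9 + ((-2 + (-2 + b)**3) - 28) = -9 + (-30 + (-2 + b)**3) = -39 + (-2 + b)**3)
(E(-97) + o(-157))*(46747 + O) = (-2/3*(-97) + (-39 + (-2 - 157)**3))*(46747 + 5086) = (194/3 + (-39 + (-159)**3))*51833 = (194/3 + (-39 - 4019679))*51833 = (194/3 - 4019718)*51833 = -12058960/3*51833 = -625052073680/3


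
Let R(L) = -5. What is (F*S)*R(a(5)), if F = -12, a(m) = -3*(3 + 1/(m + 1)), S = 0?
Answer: 0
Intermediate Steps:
a(m) = -9 - 3/(1 + m) (a(m) = -3*(3 + 1/(1 + m)) = -9 - 3/(1 + m))
(F*S)*R(a(5)) = -12*0*(-5) = 0*(-5) = 0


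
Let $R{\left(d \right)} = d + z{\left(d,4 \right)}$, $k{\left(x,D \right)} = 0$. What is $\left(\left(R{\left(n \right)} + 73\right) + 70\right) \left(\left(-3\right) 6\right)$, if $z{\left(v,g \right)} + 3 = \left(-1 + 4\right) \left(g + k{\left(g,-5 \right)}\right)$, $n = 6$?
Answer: $-2844$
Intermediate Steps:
$z{\left(v,g \right)} = -3 + 3 g$ ($z{\left(v,g \right)} = -3 + \left(-1 + 4\right) \left(g + 0\right) = -3 + 3 g$)
$R{\left(d \right)} = 9 + d$ ($R{\left(d \right)} = d + \left(-3 + 3 \cdot 4\right) = d + \left(-3 + 12\right) = d + 9 = 9 + d$)
$\left(\left(R{\left(n \right)} + 73\right) + 70\right) \left(\left(-3\right) 6\right) = \left(\left(\left(9 + 6\right) + 73\right) + 70\right) \left(\left(-3\right) 6\right) = \left(\left(15 + 73\right) + 70\right) \left(-18\right) = \left(88 + 70\right) \left(-18\right) = 158 \left(-18\right) = -2844$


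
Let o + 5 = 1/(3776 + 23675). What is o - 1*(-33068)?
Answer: 907612414/27451 ≈ 33063.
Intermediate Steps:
o = -137254/27451 (o = -5 + 1/(3776 + 23675) = -5 + 1/27451 = -137254/27451 ≈ -5.0000)
o - 1*(-33068) = -137254/27451 - 1*(-33068) = -137254/27451 + 33068 = 907612414/27451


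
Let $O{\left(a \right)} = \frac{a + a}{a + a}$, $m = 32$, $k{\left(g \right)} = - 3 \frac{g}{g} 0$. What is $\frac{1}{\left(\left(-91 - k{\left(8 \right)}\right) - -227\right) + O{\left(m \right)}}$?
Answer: $\frac{1}{137} \approx 0.0072993$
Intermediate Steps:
$k{\left(g \right)} = 0$ ($k{\left(g \right)} = \left(-3\right) 1 \cdot 0 = \left(-3\right) 0 = 0$)
$O{\left(a \right)} = 1$ ($O{\left(a \right)} = \frac{2 a}{2 a} = 2 a \frac{1}{2 a} = 1$)
$\frac{1}{\left(\left(-91 - k{\left(8 \right)}\right) - -227\right) + O{\left(m \right)}} = \frac{1}{\left(\left(-91 - 0\right) - -227\right) + 1} = \frac{1}{\left(\left(-91 + 0\right) + 227\right) + 1} = \frac{1}{\left(-91 + 227\right) + 1} = \frac{1}{136 + 1} = \frac{1}{137}$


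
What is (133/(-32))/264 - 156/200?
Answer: -168061/211200 ≈ -0.79574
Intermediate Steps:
(133/(-32))/264 - 156/200 = (133*(-1/32))*(1/264) - 156*1/200 = -133/32*1/264 - 39/50 = -133/8448 - 39/50 = -168061/211200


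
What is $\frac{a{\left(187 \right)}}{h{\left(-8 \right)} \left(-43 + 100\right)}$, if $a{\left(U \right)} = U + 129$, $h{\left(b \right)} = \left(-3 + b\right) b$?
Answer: $\frac{79}{1254} \approx 0.062998$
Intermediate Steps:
$h{\left(b \right)} = b \left(-3 + b\right)$
$a{\left(U \right)} = 129 + U$
$\frac{a{\left(187 \right)}}{h{\left(-8 \right)} \left(-43 + 100\right)} = \frac{129 + 187}{- 8 \left(-3 - 8\right) \left(-43 + 100\right)} = \frac{316}{\left(-8\right) \left(-11\right) 57} = \frac{316}{88 \cdot 57} = \frac{316}{5016} = 316 \cdot \frac{1}{5016} = \frac{79}{1254}$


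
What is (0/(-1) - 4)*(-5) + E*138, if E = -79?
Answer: -10882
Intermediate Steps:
(0/(-1) - 4)*(-5) + E*138 = (0/(-1) - 4)*(-5) - 79*138 = (0*(-1) - 4)*(-5) - 10902 = (0 - 4)*(-5) - 10902 = -4*(-5) - 10902 = 20 - 10902 = -10882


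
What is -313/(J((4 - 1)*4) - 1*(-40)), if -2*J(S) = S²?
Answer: 313/32 ≈ 9.7813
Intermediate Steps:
J(S) = -S²/2
-313/(J((4 - 1)*4) - 1*(-40)) = -313/(-16*(4 - 1)²/2 - 1*(-40)) = -313/(-(3*4)²/2 + 40) = -313/(-½*12² + 40) = -313/(-½*144 + 40) = -313/(-72 + 40) = -313/(-32) = -313*(-1/32) = 313/32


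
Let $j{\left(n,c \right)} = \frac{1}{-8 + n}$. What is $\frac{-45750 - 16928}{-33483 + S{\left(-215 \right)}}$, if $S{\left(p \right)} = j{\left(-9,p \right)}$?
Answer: $\frac{76109}{40658} \approx 1.8719$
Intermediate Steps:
$S{\left(p \right)} = - \frac{1}{17}$ ($S{\left(p \right)} = \frac{1}{-8 - 9} = \frac{1}{-17} = - \frac{1}{17}$)
$\frac{-45750 - 16928}{-33483 + S{\left(-215 \right)}} = \frac{-45750 - 16928}{-33483 - \frac{1}{17}} = - \frac{62678}{- \frac{569212}{17}} = \left(-62678\right) \left(- \frac{17}{569212}\right) = \frac{76109}{40658}$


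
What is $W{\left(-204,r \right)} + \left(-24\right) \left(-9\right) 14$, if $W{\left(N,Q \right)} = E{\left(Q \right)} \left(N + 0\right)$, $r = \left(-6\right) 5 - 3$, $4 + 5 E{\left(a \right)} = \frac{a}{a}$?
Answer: $\frac{15732}{5} \approx 3146.4$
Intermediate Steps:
$E{\left(a \right)} = - \frac{3}{5}$ ($E{\left(a \right)} = - \frac{4}{5} + \frac{a \frac{1}{a}}{5} = - \frac{4}{5} + \frac{1}{5} \cdot 1 = - \frac{4}{5} + \frac{1}{5} = - \frac{3}{5}$)
$r = -33$ ($r = -30 - 3 = -33$)
$W{\left(N,Q \right)} = - \frac{3 N}{5}$ ($W{\left(N,Q \right)} = - \frac{3 \left(N + 0\right)}{5} = - \frac{3 N}{5}$)
$W{\left(-204,r \right)} + \left(-24\right) \left(-9\right) 14 = \left(- \frac{3}{5}\right) \left(-204\right) + \left(-24\right) \left(-9\right) 14 = \frac{612}{5} + 216 \cdot 14 = \frac{612}{5} + 3024 = \frac{15732}{5}$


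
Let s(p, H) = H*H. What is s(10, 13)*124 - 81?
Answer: 20875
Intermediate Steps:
s(p, H) = H²
s(10, 13)*124 - 81 = 13²*124 - 81 = 169*124 - 81 = 20956 - 81 = 20875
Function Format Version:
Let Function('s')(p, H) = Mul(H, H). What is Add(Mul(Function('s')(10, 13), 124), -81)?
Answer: 20875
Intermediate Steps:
Function('s')(p, H) = Pow(H, 2)
Add(Mul(Function('s')(10, 13), 124), -81) = Add(Mul(Pow(13, 2), 124), -81) = Add(Mul(169, 124), -81) = Add(20956, -81) = 20875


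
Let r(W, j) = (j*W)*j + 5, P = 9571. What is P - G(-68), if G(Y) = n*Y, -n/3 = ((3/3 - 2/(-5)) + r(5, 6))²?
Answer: -176960021/25 ≈ -7.0784e+6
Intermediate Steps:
r(W, j) = 5 + W*j² (r(W, j) = (W*j)*j + 5 = W*j² + 5 = 5 + W*j²)
n = -2605872/25 (n = -3*((3/3 - 2/(-5)) + (5 + 5*6²))² = -3*((3*(⅓) - 2*(-⅕)) + (5 + 5*36))² = -3*((1 + ⅖) + (5 + 180))² = -3*(7/5 + 185)² = -3*(932/5)² = -3*868624/25 = -2605872/25 ≈ -1.0423e+5)
G(Y) = -2605872*Y/25
P - G(-68) = 9571 - (-2605872)*(-68)/25 = 9571 - 1*177199296/25 = 9571 - 177199296/25 = -176960021/25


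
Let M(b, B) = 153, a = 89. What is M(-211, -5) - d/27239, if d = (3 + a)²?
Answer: 4159103/27239 ≈ 152.69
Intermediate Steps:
d = 8464 (d = (3 + 89)² = 92² = 8464)
M(-211, -5) - d/27239 = 153 - 8464/27239 = 4159103/27239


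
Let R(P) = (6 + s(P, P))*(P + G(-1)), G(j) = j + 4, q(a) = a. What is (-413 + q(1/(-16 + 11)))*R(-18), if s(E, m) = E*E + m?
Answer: 1933776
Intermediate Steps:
s(E, m) = m + E² (s(E, m) = E² + m = m + E²)
G(j) = 4 + j
R(P) = (3 + P)*(6 + P + P²) (R(P) = (6 + (P + P²))*(P + (4 - 1)) = (6 + P + P²)*(P + 3) = (6 + P + P²)*(3 + P) = (3 + P)*(6 + P + P²))
(-413 + q(1/(-16 + 11)))*R(-18) = (-413 + 1/(-16 + 11))*(18 + (-18)³ + 4*(-18)² + 9*(-18)) = (-413 + 1/(-5))*(18 - 5832 + 4*324 - 162) = (-413 - ⅕)*(18 - 5832 + 1296 - 162) = -2066/5*(-4680) = 1933776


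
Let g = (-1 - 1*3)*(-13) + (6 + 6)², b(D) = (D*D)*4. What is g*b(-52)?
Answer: 2119936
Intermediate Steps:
b(D) = 4*D² (b(D) = D²*4 = 4*D²)
g = 196 (g = (-1 - 3)*(-13) + 12² = -4*(-13) + 144 = 52 + 144 = 196)
g*b(-52) = 196*(4*(-52)²) = 196*(4*2704) = 196*10816 = 2119936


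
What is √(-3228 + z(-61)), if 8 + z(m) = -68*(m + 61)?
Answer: 2*I*√809 ≈ 56.886*I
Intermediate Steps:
z(m) = -4156 - 68*m (z(m) = -8 - 68*(m + 61) = -8 - 68*(61 + m) = -8 + (-4148 - 68*m) = -4156 - 68*m)
√(-3228 + z(-61)) = √(-3228 + (-4156 - 68*(-61))) = √(-3228 + (-4156 + 4148)) = √(-3228 - 8) = √(-3236) = 2*I*√809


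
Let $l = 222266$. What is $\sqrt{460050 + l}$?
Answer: $2 \sqrt{170579} \approx 826.02$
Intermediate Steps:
$\sqrt{460050 + l} = \sqrt{460050 + 222266} = \sqrt{682316} = 2 \sqrt{170579}$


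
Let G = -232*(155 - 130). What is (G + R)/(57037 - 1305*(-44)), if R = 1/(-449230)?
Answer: -372219143/7345359730 ≈ -0.050674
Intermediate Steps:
G = -5800 (G = -232*25 = -1*5800 = -5800)
R = -1/449230 ≈ -2.2260e-6
(G + R)/(57037 - 1305*(-44)) = (-5800 - 1/449230)/(57037 - 1305*(-44)) = -2605534001/(449230*(57037 + 57420)) = -2605534001/449230/114457 = -2605534001/449230*1/114457 = -372219143/7345359730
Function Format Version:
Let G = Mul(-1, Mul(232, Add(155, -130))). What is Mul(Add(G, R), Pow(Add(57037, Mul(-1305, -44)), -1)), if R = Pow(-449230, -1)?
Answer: Rational(-372219143, 7345359730) ≈ -0.050674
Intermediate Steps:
G = -5800 (G = Mul(-1, Mul(232, 25)) = Mul(-1, 5800) = -5800)
R = Rational(-1, 449230) ≈ -2.2260e-6
Mul(Add(G, R), Pow(Add(57037, Mul(-1305, -44)), -1)) = Mul(Add(-5800, Rational(-1, 449230)), Pow(Add(57037, Mul(-1305, -44)), -1)) = Mul(Rational(-2605534001, 449230), Pow(Add(57037, 57420), -1)) = Mul(Rational(-2605534001, 449230), Pow(114457, -1)) = Mul(Rational(-2605534001, 449230), Rational(1, 114457)) = Rational(-372219143, 7345359730)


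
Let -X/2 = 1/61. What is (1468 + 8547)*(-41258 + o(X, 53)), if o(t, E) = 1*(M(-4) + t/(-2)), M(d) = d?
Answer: -25207564715/61 ≈ -4.1324e+8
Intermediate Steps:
X = -2/61 ≈ -0.032787
o(t, E) = -4 - t/2 (o(t, E) = 1*(-4 + t/(-2)) = 1*(-4 + t*(-1/2)) = 1*(-4 - t/2) = -4 - t/2)
(1468 + 8547)*(-41258 + o(X, 53)) = (1468 + 8547)*(-41258 + (-4 - 1/2*(-2/61))) = 10015*(-41258 + (-4 + 1/61)) = 10015*(-41258 - 243/61) = 10015*(-2516981/61) = -25207564715/61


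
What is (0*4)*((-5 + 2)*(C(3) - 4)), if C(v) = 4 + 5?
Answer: 0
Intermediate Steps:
C(v) = 9
(0*4)*((-5 + 2)*(C(3) - 4)) = (0*4)*((-5 + 2)*(9 - 4)) = 0*(-3*5) = 0*(-15) = 0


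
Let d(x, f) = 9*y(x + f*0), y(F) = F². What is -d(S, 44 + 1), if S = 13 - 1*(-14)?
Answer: -6561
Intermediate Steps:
S = 27 (S = 13 + 14 = 27)
d(x, f) = 9*x² (d(x, f) = 9*(x + f*0)² = 9*(x + 0)² = 9*x²)
-d(S, 44 + 1) = -9*27² = -9*729 = -1*6561 = -6561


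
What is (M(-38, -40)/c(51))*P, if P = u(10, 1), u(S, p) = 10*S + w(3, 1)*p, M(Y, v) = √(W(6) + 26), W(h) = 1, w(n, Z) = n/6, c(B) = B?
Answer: 201*√3/34 ≈ 10.239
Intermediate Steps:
w(n, Z) = n/6 (w(n, Z) = n*(⅙) = n/6)
M(Y, v) = 3*√3 (M(Y, v) = √(1 + 26) = √27 = 3*√3)
u(S, p) = p/2 + 10*S (u(S, p) = 10*S + ((⅙)*3)*p = 10*S + p/2 = p/2 + 10*S)
P = 201/2 (P = (½)*1 + 10*10 = ½ + 100 = 201/2 ≈ 100.50)
(M(-38, -40)/c(51))*P = ((3*√3)/51)*(201/2) = ((3*√3)*(1/51))*(201/2) = (√3/17)*(201/2) = 201*√3/34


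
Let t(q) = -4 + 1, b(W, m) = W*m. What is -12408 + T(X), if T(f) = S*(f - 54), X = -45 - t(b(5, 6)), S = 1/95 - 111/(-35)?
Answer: -8454456/665 ≈ -12713.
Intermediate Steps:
S = 2116/665 (S = 1*(1/95) - 111*(-1/35) = 1/95 + 111/35 = 2116/665 ≈ 3.1820)
t(q) = -3
X = -42 (X = -45 - 1*(-3) = -45 + 3 = -42)
T(f) = -114264/665 + 2116*f/665 (T(f) = 2116*(f - 54)/665 = 2116*(-54 + f)/665 = -114264/665 + 2116*f/665)
-12408 + T(X) = -12408 + (-114264/665 + (2116/665)*(-42)) = -12408 + (-114264/665 - 12696/95) = -12408 - 203136/665 = -8454456/665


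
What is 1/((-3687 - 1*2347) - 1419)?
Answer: -1/7453 ≈ -0.00013417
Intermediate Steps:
1/((-3687 - 1*2347) - 1419) = 1/((-3687 - 2347) - 1419) = 1/(-6034 - 1419) = 1/(-7453) = -1/7453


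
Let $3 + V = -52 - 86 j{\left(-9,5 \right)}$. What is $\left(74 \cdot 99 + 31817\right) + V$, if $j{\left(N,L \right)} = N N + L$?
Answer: $31692$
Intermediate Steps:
$j{\left(N,L \right)} = L + N^{2}$ ($j{\left(N,L \right)} = N^{2} + L = L + N^{2}$)
$V = -7451$ ($V = -3 - \left(52 + 86 \left(5 + \left(-9\right)^{2}\right)\right) = -3 - \left(52 + 86 \left(5 + 81\right)\right) = -3 - 7448 = -7451$)
$\left(74 \cdot 99 + 31817\right) + V = \left(74 \cdot 99 + 31817\right) - 7451 = \left(7326 + 31817\right) - 7451 = 39143 - 7451 = 31692$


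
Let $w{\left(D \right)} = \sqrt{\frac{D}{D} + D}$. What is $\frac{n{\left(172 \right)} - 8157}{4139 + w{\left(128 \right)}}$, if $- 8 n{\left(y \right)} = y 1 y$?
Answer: $- \frac{49067845}{17131192} + \frac{11855 \sqrt{129}}{17131192} \approx -2.8564$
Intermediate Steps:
$w{\left(D \right)} = \sqrt{1 + D}$
$n{\left(y \right)} = - \frac{y^{2}}{8}$ ($n{\left(y \right)} = - \frac{y 1 y}{8} = - \frac{y y}{8} = - \frac{y^{2}}{8}$)
$\frac{n{\left(172 \right)} - 8157}{4139 + w{\left(128 \right)}} = \frac{- \frac{172^{2}}{8} - 8157}{4139 + \sqrt{1 + 128}} = \frac{\left(- \frac{1}{8}\right) 29584 - 8157}{4139 + \sqrt{129}} = \frac{-3698 - 8157}{4139 + \sqrt{129}} = - \frac{11855}{4139 + \sqrt{129}}$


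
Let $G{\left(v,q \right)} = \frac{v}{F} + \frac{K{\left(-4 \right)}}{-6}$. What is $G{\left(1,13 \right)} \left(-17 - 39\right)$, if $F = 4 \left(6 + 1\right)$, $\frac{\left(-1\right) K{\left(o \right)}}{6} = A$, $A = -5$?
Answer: $278$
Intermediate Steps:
$K{\left(o \right)} = 30$ ($K{\left(o \right)} = \left(-6\right) \left(-5\right) = 30$)
$F = 28$ ($F = 4 \cdot 7 = 28$)
$G{\left(v,q \right)} = -5 + \frac{v}{28}$ ($G{\left(v,q \right)} = \frac{v}{28} + \frac{30}{-6} = v \frac{1}{28} + 30 \left(- \frac{1}{6}\right) = \frac{v}{28} - 5 = -5 + \frac{v}{28}$)
$G{\left(1,13 \right)} \left(-17 - 39\right) = \left(-5 + \frac{1}{28} \cdot 1\right) \left(-17 - 39\right) = \left(-5 + \frac{1}{28}\right) \left(-56\right) = \left(- \frac{139}{28}\right) \left(-56\right) = 278$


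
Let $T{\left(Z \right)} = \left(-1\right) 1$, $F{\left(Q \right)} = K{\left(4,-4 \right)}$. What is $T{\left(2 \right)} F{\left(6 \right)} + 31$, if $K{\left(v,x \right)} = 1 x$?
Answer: $35$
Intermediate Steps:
$K{\left(v,x \right)} = x$
$F{\left(Q \right)} = -4$
$T{\left(Z \right)} = -1$
$T{\left(2 \right)} F{\left(6 \right)} + 31 = \left(-1\right) \left(-4\right) + 31 = 4 + 31 = 35$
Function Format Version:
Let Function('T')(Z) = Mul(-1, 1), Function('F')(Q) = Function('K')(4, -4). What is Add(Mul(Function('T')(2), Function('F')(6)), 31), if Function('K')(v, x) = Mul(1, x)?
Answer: 35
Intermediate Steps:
Function('K')(v, x) = x
Function('F')(Q) = -4
Function('T')(Z) = -1
Add(Mul(Function('T')(2), Function('F')(6)), 31) = Add(Mul(-1, -4), 31) = Add(4, 31) = 35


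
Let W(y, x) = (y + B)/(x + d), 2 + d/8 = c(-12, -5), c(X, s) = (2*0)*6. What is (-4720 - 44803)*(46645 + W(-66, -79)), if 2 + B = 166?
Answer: -219445178571/95 ≈ -2.3099e+9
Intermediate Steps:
B = 164 (B = -2 + 166 = 164)
c(X, s) = 0 (c(X, s) = 0*6 = 0)
d = -16 (d = -16 + 8*0 = -16 + 0 = -16)
W(y, x) = (164 + y)/(-16 + x) (W(y, x) = (y + 164)/(x - 16) = (164 + y)/(-16 + x))
(-4720 - 44803)*(46645 + W(-66, -79)) = (-4720 - 44803)*(46645 + (164 - 66)/(-16 - 79)) = -49523*(46645 + 98/(-95)) = -49523*(46645 - 1/95*98) = -49523*(46645 - 98/95) = -49523*4431177/95 = -219445178571/95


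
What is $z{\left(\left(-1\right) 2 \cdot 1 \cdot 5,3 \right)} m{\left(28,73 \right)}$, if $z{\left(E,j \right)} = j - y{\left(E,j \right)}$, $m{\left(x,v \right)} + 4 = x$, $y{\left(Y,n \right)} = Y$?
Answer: $312$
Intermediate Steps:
$m{\left(x,v \right)} = -4 + x$
$z{\left(E,j \right)} = j - E$
$z{\left(\left(-1\right) 2 \cdot 1 \cdot 5,3 \right)} m{\left(28,73 \right)} = \left(3 - \left(-1\right) 2 \cdot 1 \cdot 5\right) \left(-4 + 28\right) = \left(3 - \left(-2\right) 5\right) 24 = \left(3 - -10\right) 24 = \left(3 + 10\right) 24 = 13 \cdot 24 = 312$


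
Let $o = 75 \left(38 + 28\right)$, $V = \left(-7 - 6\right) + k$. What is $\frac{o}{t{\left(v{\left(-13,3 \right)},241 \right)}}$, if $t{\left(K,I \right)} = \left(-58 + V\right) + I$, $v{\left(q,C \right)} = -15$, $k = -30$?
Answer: $\frac{495}{14} \approx 35.357$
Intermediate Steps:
$V = -43$ ($V = \left(-7 - 6\right) - 30 = -13 - 30 = -43$)
$t{\left(K,I \right)} = -101 + I$ ($t{\left(K,I \right)} = \left(-58 - 43\right) + I = -101 + I$)
$o = 4950$ ($o = 75 \cdot 66 = 4950$)
$\frac{o}{t{\left(v{\left(-13,3 \right)},241 \right)}} = \frac{4950}{-101 + 241} = \frac{4950}{140} = 4950 \cdot \frac{1}{140} = \frac{495}{14}$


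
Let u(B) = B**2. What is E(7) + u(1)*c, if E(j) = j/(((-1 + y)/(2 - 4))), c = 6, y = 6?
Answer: 16/5 ≈ 3.2000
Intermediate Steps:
E(j) = -2*j/5 (E(j) = j/(((-1 + 6)/(2 - 4))) = j/((5/(-2))) = j/((5*(-1/2))) = j/(-5/2) = j*(-2/5) = -2*j/5)
E(7) + u(1)*c = -2/5*7 + 1**2*6 = -14/5 + 1*6 = -14/5 + 6 = 16/5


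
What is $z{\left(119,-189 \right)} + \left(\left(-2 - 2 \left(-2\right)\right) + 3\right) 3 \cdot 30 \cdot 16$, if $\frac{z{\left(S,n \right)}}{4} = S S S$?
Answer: $6747836$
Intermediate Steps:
$z{\left(S,n \right)} = 4 S^{3}$ ($z{\left(S,n \right)} = 4 S S S = 4 S^{2} S = 4 S^{3}$)
$z{\left(119,-189 \right)} + \left(\left(-2 - 2 \left(-2\right)\right) + 3\right) 3 \cdot 30 \cdot 16 = 4 \cdot 119^{3} + \left(\left(-2 - 2 \left(-2\right)\right) + 3\right) 3 \cdot 30 \cdot 16 = 4 \cdot 1685159 + \left(\left(-2 - -4\right) + 3\right) 3 \cdot 30 \cdot 16 = 6740636 + \left(\left(-2 + 4\right) + 3\right) 3 \cdot 30 \cdot 16 = 6740636 + \left(2 + 3\right) 3 \cdot 30 \cdot 16 = 6740636 + 5 \cdot 3 \cdot 30 \cdot 16 = 6740636 + 15 \cdot 30 \cdot 16 = 6740636 + 450 \cdot 16 = 6740636 + 7200 = 6747836$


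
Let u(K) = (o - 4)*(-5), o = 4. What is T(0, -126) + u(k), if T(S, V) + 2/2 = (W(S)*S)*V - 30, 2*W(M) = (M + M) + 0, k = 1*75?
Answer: -31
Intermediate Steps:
k = 75
u(K) = 0 (u(K) = (4 - 4)*(-5) = 0*(-5) = 0)
W(M) = M (W(M) = ((M + M) + 0)/2 = (2*M + 0)/2 = (2*M)/2 = M)
T(S, V) = -31 + V*S**2 (T(S, V) = -1 + ((S*S)*V - 30) = -1 + (S**2*V - 30) = -1 + (V*S**2 - 30) = -1 + (-30 + V*S**2) = -31 + V*S**2)
T(0, -126) + u(k) = (-31 - 126*0**2) + 0 = (-31 - 126*0) + 0 = (-31 + 0) + 0 = -31 + 0 = -31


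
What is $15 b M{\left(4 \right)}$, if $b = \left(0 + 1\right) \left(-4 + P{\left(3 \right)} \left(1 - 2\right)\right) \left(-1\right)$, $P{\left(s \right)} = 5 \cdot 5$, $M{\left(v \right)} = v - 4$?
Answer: $0$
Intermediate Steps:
$M{\left(v \right)} = -4 + v$
$P{\left(s \right)} = 25$
$b = 29$ ($b = \left(0 + 1\right) \left(-4 + 25 \left(1 - 2\right)\right) \left(-1\right) = 1 \left(-4 + 25 \left(-1\right)\right) \left(-1\right) = 1 \left(-4 - 25\right) \left(-1\right) = 1 \left(\left(-29\right) \left(-1\right)\right) = 1 \cdot 29 = 29$)
$15 b M{\left(4 \right)} = 15 \cdot 29 \left(-4 + 4\right) = 435 \cdot 0 = 0$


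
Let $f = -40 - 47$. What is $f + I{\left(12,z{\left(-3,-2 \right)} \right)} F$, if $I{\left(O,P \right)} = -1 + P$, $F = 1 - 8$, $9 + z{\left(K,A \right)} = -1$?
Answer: $-10$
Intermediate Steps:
$z{\left(K,A \right)} = -10$ ($z{\left(K,A \right)} = -9 - 1 = -10$)
$F = -7$
$f = -87$ ($f = -40 - 47 = -87$)
$f + I{\left(12,z{\left(-3,-2 \right)} \right)} F = -87 + \left(-1 - 10\right) \left(-7\right) = -87 - -77 = -87 + 77 = -10$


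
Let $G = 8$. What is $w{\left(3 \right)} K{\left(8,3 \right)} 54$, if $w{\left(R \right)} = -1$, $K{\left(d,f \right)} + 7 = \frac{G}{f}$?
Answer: $234$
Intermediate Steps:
$K{\left(d,f \right)} = -7 + \frac{8}{f}$
$w{\left(3 \right)} K{\left(8,3 \right)} 54 = - (-7 + \frac{8}{3}) 54 = \left(-1\right) \left(- \frac{13}{3}\right) 54 = \frac{13}{3} \cdot 54 = 234$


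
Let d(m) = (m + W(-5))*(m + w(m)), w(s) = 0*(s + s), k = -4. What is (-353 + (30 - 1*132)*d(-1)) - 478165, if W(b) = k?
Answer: -479028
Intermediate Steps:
W(b) = -4
w(s) = 0 (w(s) = 0*(2*s) = 0)
d(m) = m*(-4 + m) (d(m) = (m - 4)*(m + 0) = (-4 + m)*m = m*(-4 + m))
(-353 + (30 - 1*132)*d(-1)) - 478165 = (-353 + (30 - 1*132)*(-(-4 - 1))) - 478165 = (-353 + (30 - 132)*(-1*(-5))) - 478165 = (-353 - 102*5) - 478165 = (-353 - 510) - 478165 = -863 - 478165 = -479028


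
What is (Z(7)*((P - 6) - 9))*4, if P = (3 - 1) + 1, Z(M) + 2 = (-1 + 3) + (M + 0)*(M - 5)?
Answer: -672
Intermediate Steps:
Z(M) = M*(-5 + M) (Z(M) = -2 + ((-1 + 3) + (M + 0)*(M - 5)) = -2 + (2 + M*(-5 + M)) = M*(-5 + M))
P = 3 (P = 2 + 1 = 3)
(Z(7)*((P - 6) - 9))*4 = ((7*(-5 + 7))*((3 - 6) - 9))*4 = ((7*2)*(-3 - 9))*4 = (14*(-12))*4 = -168*4 = -672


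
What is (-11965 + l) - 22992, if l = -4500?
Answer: -39457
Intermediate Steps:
(-11965 + l) - 22992 = (-11965 - 4500) - 22992 = -16465 - 22992 = -39457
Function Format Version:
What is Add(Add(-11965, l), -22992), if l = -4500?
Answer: -39457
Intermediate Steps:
Add(Add(-11965, l), -22992) = Add(Add(-11965, -4500), -22992) = Add(-16465, -22992) = -39457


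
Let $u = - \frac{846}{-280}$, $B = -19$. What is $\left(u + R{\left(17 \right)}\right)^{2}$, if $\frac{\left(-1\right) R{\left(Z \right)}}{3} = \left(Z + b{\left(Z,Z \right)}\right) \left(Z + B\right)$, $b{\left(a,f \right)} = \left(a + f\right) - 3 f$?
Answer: $\frac{178929}{19600} \approx 9.129$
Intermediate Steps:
$b{\left(a,f \right)} = a - 2 f$
$u = \frac{423}{140}$ ($u = \left(-846\right) \left(- \frac{1}{280}\right) = \frac{423}{140} \approx 3.0214$)
$R{\left(Z \right)} = 0$ ($R{\left(Z \right)} = - 3 \left(Z + \left(Z - 2 Z\right)\right) \left(Z - 19\right) = - 3 \left(Z - Z\right) \left(-19 + Z\right) = - 3 \cdot 0 \left(-19 + Z\right) = \left(-3\right) 0 = 0$)
$\left(u + R{\left(17 \right)}\right)^{2} = \left(\frac{423}{140} + 0\right)^{2} = \left(\frac{423}{140}\right)^{2} = \frac{178929}{19600}$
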